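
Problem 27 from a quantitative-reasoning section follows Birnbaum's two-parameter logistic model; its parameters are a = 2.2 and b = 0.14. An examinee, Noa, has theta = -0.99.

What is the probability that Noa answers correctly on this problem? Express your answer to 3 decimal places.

P(theta) = 1 / (1 + exp(−a(theta − b)))
Exponent: 2.2 × (-0.99 − 0.14) = -2.4860
1/(1 + e^{2.4860}) = 0.0768

0.077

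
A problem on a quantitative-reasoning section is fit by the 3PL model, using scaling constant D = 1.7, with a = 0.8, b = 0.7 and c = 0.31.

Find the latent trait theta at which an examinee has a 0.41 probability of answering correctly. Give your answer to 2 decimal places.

-0.61

P(theta) = c + (1 − c) · 1 / (1 + exp(−D·a(theta − b)))
Remove guessing floor: (0.41 − 0.31)/(1 − 0.31) = 0.1449
logit = ln(0.1449/0.8551) = -1.7750
theta = b + logit/(1.7·a) = 0.7 + (-1.7750)/1.3600 = -0.6051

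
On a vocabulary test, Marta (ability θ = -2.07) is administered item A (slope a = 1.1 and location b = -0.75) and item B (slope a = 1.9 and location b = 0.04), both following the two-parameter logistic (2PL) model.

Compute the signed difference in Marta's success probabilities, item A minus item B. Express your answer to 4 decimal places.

0.1719

P(θ) = 1 / (1 + exp(−a(θ − b)))
P_A = 0.1897
P_B = 0.0178
P_A − P_B = 0.1719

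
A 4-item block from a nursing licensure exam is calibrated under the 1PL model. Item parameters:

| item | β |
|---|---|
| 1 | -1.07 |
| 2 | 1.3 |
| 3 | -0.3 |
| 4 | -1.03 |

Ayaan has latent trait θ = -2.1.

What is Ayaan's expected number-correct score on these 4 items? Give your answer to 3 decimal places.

P(θ) = 1 / (1 + exp(−(θ − β)))
P_1 = 1/(1+e^{1.0300}) = 0.2631
P_2 = 1/(1+e^{3.4000}) = 0.0323
P_3 = 1/(1+e^{1.8000}) = 0.1419
P_4 = 1/(1+e^{1.0700}) = 0.2554
E[score] = 0.2631 + 0.0323 + 0.1419 + 0.2554 = 0.6926

0.693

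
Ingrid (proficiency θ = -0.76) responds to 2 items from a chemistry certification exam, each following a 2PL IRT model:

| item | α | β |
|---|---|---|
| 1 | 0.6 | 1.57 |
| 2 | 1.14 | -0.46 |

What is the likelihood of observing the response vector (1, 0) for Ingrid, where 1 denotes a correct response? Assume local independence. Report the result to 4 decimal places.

0.1158

P(θ) = 1 / (1 + exp(−α(θ − β)))
P_1 = 1/(1+e^{1.3980}) = 0.1981
P_2 = 1/(1+e^{0.3420}) = 0.4153
L = P_1 × (1−P_2) = 0.1981 × 0.5847 = 0.11584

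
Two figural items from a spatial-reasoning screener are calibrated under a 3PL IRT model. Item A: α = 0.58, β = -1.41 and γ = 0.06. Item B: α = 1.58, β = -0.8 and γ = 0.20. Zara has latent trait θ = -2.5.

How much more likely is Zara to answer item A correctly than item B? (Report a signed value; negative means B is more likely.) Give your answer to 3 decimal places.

P(θ) = γ + (1 − γ) · 1 / (1 + exp(−α(θ − β)))
P_A = 0.3862
P_B = 0.2510
P_A − P_B = 0.1351

0.135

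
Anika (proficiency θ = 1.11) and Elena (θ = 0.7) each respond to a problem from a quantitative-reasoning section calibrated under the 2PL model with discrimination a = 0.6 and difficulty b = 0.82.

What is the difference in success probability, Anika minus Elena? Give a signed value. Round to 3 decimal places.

P(θ) = 1 / (1 + exp(−a(θ − b)))
P(Anika) = 0.5434  [exponent 0.1740]
P(Elena) = 0.4820  [exponent -0.0720]
Difference = 0.5434 − 0.4820 = 0.0614

0.061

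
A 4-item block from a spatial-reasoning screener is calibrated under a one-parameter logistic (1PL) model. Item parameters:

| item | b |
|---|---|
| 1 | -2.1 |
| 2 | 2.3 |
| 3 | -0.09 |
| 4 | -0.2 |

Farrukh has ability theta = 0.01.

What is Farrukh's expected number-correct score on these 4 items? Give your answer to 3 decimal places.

2.061

P(theta) = 1 / (1 + exp(−(theta − b)))
P_1 = 1/(1+e^{-2.1100}) = 0.8919
P_2 = 1/(1+e^{2.2900}) = 0.0920
P_3 = 1/(1+e^{-0.1000}) = 0.5250
P_4 = 1/(1+e^{-0.2100}) = 0.5523
E[score] = 0.8919 + 0.0920 + 0.5250 + 0.5523 = 2.0611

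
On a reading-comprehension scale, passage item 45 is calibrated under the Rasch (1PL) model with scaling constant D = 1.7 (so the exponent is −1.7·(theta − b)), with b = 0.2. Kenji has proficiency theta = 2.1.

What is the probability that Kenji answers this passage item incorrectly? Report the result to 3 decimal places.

0.038

P(theta) = 1 / (1 + exp(−D·(theta − b)))
Exponent: 1.7 × (2.1 − 0.2) = 3.2300
1/(1 + e^{-3.2300}) = 0.9619
P = 0.9619
P(incorrect) = 1 − 0.9619 = 0.0381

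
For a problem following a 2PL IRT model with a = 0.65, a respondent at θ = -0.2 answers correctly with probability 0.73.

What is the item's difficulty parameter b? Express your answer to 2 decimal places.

P(θ) = 1 / (1 + exp(−a(θ − b)))
logit(0.73) = ln(0.73/0.27) = 0.9946
b = θ − logit/(a) = -0.2 − 0.9946/0.6500 = -1.7302

-1.73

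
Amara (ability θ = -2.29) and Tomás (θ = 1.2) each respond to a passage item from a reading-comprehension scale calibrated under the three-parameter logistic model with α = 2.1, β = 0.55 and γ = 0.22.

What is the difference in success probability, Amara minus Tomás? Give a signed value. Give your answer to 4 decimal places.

P(θ) = γ + (1 − γ) · 1 / (1 + exp(−α(θ − β)))
P(Amara) = 0.2220  [exponent -5.9640]
P(Tomás) = 0.8413  [exponent 1.3650]
Difference = 0.2220 − 0.8413 = -0.6193

-0.6193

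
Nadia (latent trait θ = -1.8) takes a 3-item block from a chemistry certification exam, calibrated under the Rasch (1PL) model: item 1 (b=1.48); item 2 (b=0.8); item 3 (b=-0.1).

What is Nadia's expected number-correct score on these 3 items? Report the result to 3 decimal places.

P(θ) = 1 / (1 + exp(−(θ − b)))
P_1 = 1/(1+e^{3.2800}) = 0.0363
P_2 = 1/(1+e^{2.6000}) = 0.0691
P_3 = 1/(1+e^{1.7000}) = 0.1545
E[score] = 0.0363 + 0.0691 + 0.1545 = 0.2599

0.260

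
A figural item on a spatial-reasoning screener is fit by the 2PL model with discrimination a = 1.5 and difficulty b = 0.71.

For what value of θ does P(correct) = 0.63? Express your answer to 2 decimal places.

1.06

P(θ) = 1 / (1 + exp(−a(θ − b)))
logit = ln(0.6300/0.3700) = 0.5322
θ = b + logit/(a) = 0.71 + 0.5322/1.5000 = 1.0648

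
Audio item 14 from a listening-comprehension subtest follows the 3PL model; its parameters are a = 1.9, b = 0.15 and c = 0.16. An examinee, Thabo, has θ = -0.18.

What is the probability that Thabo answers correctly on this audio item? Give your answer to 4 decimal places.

P(θ) = c + (1 − c) · 1 / (1 + exp(−a(θ − b)))
Exponent: 1.9 × (-0.18 − 0.15) = -0.6270
1/(1 + e^{0.6270}) = 0.3482
P = 0.16 + 0.84 × 0.3482 = 0.4525

0.4525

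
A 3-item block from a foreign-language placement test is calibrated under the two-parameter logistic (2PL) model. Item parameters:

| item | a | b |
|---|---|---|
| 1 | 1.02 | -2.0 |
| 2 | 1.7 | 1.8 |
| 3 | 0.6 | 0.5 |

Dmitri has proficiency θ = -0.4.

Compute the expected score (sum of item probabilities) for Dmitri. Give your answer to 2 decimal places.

1.23

P(θ) = 1 / (1 + exp(−a(θ − b)))
P_1 = 1/(1+e^{-1.6320}) = 0.8364
P_2 = 1/(1+e^{3.7400}) = 0.0232
P_3 = 1/(1+e^{0.5400}) = 0.3682
E[score] = 0.8364 + 0.0232 + 0.3682 = 1.2278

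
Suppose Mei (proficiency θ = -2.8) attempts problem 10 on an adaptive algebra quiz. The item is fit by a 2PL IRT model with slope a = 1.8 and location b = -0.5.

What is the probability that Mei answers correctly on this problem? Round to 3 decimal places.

0.016

P(θ) = 1 / (1 + exp(−a(θ − b)))
Exponent: 1.8 × (-2.8 − (-0.5)) = -4.1400
1/(1 + e^{4.1400}) = 0.0157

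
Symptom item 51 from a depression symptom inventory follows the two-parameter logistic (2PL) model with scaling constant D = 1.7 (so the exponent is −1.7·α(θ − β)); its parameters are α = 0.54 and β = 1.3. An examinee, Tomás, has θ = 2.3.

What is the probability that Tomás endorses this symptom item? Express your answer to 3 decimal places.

P(θ) = 1 / (1 + exp(−D·α(θ − β)))
Exponent: 1.7 × 0.54 × (2.3 − 1.3) = 0.9180
1/(1 + e^{-0.9180}) = 0.7146
P = 0.7146

0.715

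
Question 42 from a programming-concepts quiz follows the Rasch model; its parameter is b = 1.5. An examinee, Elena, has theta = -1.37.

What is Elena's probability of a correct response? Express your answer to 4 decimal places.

P(theta) = 1 / (1 + exp(−(theta − b)))
Exponent: (-1.37 − 1.5) = -2.8700
1/(1 + e^{2.8700}) = 0.0537
P = 0.0537

0.0537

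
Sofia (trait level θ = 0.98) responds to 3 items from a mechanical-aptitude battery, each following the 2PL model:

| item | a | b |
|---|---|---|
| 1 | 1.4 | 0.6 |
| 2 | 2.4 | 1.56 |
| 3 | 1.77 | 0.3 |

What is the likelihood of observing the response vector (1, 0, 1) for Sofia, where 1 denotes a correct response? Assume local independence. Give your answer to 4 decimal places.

P(θ) = 1 / (1 + exp(−a(θ − b)))
P_1 = 1/(1+e^{-0.5320}) = 0.6299
P_2 = 1/(1+e^{1.3920}) = 0.1991
P_3 = 1/(1+e^{-1.2036}) = 0.7692
L = P_1 × (1−P_2) × P_3 = 0.6299 × 0.8009 × 0.7692 = 0.38807

0.3881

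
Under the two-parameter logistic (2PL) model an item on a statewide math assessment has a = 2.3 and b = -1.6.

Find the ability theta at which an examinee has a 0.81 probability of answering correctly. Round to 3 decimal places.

-0.970

P(theta) = 1 / (1 + exp(−a(theta − b)))
logit = ln(0.8100/0.1900) = 1.4500
theta = b + logit/(a) = -1.6 + 1.4500/2.3000 = -0.9696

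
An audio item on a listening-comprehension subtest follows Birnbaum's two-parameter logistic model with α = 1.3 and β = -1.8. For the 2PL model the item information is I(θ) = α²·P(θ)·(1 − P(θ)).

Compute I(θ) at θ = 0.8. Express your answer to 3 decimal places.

0.054

P = 1/(1+e^{-3.3800}) = 0.9671
P(1−P) = 0.9671 × 0.0329 = 0.0318
I = α² × P(1−P) = 1.3² × 0.0318 = 0.05381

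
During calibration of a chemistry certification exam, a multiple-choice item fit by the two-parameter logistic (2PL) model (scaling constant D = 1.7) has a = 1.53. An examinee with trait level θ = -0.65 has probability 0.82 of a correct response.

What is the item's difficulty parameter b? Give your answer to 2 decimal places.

-1.23

P(θ) = 1 / (1 + exp(−D·a(θ − b)))
logit(0.82) = ln(0.82/0.18) = 1.5163
b = θ − logit/(1.7·a) = -0.65 − 1.5163/2.6010 = -1.2330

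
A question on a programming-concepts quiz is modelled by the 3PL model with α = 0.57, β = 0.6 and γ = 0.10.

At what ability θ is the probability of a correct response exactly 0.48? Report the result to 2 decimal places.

0.05

P(θ) = γ + (1 − γ) · 1 / (1 + exp(−α(θ − β)))
Remove guessing floor: (0.48 − 0.10)/(1 − 0.10) = 0.4222
logit = ln(0.4222/0.5778) = -0.3137
θ = β + logit/(α) = 0.6 + (-0.3137)/0.5700 = 0.0497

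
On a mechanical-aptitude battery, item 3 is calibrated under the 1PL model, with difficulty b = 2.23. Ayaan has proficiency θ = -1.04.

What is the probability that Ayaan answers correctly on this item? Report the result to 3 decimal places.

0.037

P(θ) = 1 / (1 + exp(−(θ − b)))
Exponent: (-1.04 − 2.23) = -3.2700
1/(1 + e^{3.2700}) = 0.0366
P = 0.0366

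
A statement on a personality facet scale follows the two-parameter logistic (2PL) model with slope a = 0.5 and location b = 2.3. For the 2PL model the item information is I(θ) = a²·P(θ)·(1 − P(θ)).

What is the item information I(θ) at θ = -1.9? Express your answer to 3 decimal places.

P = 1/(1+e^{2.1000}) = 0.1091
P(1−P) = 0.1091 × 0.8909 = 0.0972
I = a² × P(1−P) = 0.5² × 0.0972 = 0.02430

0.024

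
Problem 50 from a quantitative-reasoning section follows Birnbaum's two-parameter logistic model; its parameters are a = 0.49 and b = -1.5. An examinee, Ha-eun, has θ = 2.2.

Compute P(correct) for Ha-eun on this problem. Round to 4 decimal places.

0.8597

P(θ) = 1 / (1 + exp(−a(θ − b)))
Exponent: 0.49 × (2.2 − (-1.5)) = 1.8130
1/(1 + e^{-1.8130}) = 0.8597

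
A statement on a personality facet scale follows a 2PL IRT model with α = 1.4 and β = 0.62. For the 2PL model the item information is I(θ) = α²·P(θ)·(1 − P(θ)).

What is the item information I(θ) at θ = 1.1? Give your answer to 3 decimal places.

0.439

P = 1/(1+e^{-0.6720}) = 0.6620
P(1−P) = 0.6620 × 0.3380 = 0.2238
I = α² × P(1−P) = 1.4² × 0.2238 = 0.43859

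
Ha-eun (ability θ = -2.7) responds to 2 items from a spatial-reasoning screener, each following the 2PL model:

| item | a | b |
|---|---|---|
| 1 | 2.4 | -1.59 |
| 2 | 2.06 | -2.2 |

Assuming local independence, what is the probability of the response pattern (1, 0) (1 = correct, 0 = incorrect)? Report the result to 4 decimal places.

P(θ) = 1 / (1 + exp(−a(θ − b)))
P_1 = 1/(1+e^{2.6640}) = 0.0651
P_2 = 1/(1+e^{1.0300}) = 0.2631
L = P_1 × (1−P_2) = 0.0651 × 0.7369 = 0.04800

0.0480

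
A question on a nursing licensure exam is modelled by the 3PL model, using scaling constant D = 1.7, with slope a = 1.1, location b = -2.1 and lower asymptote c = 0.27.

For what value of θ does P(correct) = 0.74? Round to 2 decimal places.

P(θ) = c + (1 − c) · 1 / (1 + exp(−D·a(θ − b)))
Remove guessing floor: (0.74 − 0.27)/(1 − 0.27) = 0.6438
logit = ln(0.6438/0.3562) = 0.5921
θ = b + logit/(1.7·a) = -2.1 + 0.5921/1.8700 = -1.7834

-1.78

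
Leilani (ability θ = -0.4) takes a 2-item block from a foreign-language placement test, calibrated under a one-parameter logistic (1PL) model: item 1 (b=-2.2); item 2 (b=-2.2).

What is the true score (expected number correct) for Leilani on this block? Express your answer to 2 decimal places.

P(θ) = 1 / (1 + exp(−(θ − b)))
P_1 = 1/(1+e^{-1.8000}) = 0.8581
P_2 = 1/(1+e^{-1.8000}) = 0.8581
E[score] = 0.8581 + 0.8581 = 1.7163

1.72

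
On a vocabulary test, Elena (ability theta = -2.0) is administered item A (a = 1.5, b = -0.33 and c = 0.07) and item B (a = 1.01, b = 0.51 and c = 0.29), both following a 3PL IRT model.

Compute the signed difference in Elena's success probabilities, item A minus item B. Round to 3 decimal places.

P(theta) = c + (1 − c) · 1 / (1 + exp(−a(theta − b)))
P_A = 0.1402
P_B = 0.3421
P_A − P_B = -0.2019

-0.202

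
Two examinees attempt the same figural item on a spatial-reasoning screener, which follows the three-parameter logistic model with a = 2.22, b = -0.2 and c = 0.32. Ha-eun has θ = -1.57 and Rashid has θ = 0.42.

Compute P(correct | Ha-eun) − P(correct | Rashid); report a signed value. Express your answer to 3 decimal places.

P(θ) = c + (1 − c) · 1 / (1 + exp(−a(θ − b)))
P(Ha-eun) = 0.3510  [exponent -3.0414]
P(Rashid) = 0.8629  [exponent 1.3764]
Difference = 0.3510 − 0.8629 = -0.5119

-0.512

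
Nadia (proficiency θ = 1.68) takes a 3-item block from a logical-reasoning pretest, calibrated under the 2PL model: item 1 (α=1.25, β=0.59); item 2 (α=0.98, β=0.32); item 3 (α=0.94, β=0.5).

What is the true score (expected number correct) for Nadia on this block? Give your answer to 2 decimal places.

2.34

P(θ) = 1 / (1 + exp(−α(θ − β)))
P_1 = 1/(1+e^{-1.3625}) = 0.7962
P_2 = 1/(1+e^{-1.3328}) = 0.7913
P_3 = 1/(1+e^{-1.1092}) = 0.7520
E[score] = 0.7962 + 0.7913 + 0.7520 = 2.3394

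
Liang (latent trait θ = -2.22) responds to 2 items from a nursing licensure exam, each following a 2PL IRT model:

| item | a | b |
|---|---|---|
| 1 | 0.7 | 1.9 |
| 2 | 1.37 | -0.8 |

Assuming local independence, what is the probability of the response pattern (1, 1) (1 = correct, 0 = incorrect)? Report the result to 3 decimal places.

0.007

P(θ) = 1 / (1 + exp(−a(θ − b)))
P_1 = 1/(1+e^{2.8840}) = 0.0530
P_2 = 1/(1+e^{1.9454}) = 0.1251
L = P_1 × P_2 = 0.0530 × 0.1251 = 0.00662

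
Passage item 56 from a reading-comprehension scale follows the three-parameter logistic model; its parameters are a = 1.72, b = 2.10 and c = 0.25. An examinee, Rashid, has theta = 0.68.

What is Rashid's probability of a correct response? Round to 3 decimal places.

P(theta) = c + (1 − c) · 1 / (1 + exp(−a(theta − b)))
Exponent: 1.72 × (0.68 − 2.10) = -2.4424
1/(1 + e^{2.4424}) = 0.0800
P = 0.25 + 0.75 × 0.0800 = 0.3100

0.310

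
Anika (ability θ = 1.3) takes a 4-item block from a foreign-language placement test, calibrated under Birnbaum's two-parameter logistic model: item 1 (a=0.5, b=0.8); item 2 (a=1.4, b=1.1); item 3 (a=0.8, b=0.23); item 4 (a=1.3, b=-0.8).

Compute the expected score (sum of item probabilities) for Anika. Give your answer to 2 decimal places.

2.77

P(θ) = 1 / (1 + exp(−a(θ − b)))
P_1 = 1/(1+e^{-0.2500}) = 0.5622
P_2 = 1/(1+e^{-0.2800}) = 0.5695
P_3 = 1/(1+e^{-0.8560}) = 0.7018
P_4 = 1/(1+e^{-2.7300}) = 0.9388
E[score] = 0.5622 + 0.5695 + 0.7018 + 0.9388 = 2.7723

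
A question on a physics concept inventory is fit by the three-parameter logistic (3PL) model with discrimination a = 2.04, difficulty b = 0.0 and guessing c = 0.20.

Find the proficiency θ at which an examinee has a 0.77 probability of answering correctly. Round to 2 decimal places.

0.44

P(θ) = c + (1 − c) · 1 / (1 + exp(−a(θ − b)))
Remove guessing floor: (0.77 − 0.20)/(1 − 0.20) = 0.7125
logit = ln(0.7125/0.2875) = 0.9076
θ = b + logit/(a) = 0.0 + 0.9076/2.0400 = 0.4449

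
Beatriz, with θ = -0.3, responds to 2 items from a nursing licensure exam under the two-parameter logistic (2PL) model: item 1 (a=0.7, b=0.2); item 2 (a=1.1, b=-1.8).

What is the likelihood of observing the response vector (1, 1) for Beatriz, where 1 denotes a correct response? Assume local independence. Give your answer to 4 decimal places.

0.3468

P(θ) = 1 / (1 + exp(−a(θ − b)))
P_1 = 1/(1+e^{0.3500}) = 0.4134
P_2 = 1/(1+e^{-1.6500}) = 0.8389
L = P_1 × P_2 = 0.4134 × 0.8389 = 0.34678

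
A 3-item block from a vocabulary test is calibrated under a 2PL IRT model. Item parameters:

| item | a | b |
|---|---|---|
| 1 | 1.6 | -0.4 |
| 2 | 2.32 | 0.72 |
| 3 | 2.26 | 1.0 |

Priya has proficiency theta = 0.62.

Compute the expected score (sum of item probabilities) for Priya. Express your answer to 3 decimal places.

1.576

P(theta) = 1 / (1 + exp(−a(theta − b)))
P_1 = 1/(1+e^{-1.6320}) = 0.8364
P_2 = 1/(1+e^{0.2320}) = 0.4423
P_3 = 1/(1+e^{0.8588}) = 0.2976
E[score] = 0.8364 + 0.4423 + 0.2976 = 1.5763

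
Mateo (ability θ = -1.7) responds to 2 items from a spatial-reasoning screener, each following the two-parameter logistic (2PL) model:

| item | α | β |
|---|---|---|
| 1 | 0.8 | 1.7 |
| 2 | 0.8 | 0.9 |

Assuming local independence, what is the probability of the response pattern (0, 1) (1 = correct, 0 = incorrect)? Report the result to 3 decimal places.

0.104

P(θ) = 1 / (1 + exp(−α(θ − β)))
P_1 = 1/(1+e^{2.7200}) = 0.0618
P_2 = 1/(1+e^{2.0800}) = 0.1111
L = (1−P_1) × P_2 = 0.9382 × 0.1111 = 0.10419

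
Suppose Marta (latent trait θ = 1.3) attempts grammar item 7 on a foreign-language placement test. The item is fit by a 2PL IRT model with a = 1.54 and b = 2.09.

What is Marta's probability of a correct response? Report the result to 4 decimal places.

0.2285

P(θ) = 1 / (1 + exp(−a(θ − b)))
Exponent: 1.54 × (1.3 − 2.09) = -1.2166
1/(1 + e^{1.2166}) = 0.2285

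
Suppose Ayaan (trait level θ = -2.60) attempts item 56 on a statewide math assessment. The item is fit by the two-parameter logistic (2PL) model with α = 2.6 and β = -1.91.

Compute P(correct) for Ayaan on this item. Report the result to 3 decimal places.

P(θ) = 1 / (1 + exp(−α(θ − β)))
Exponent: 2.6 × (-2.60 − (-1.91)) = -1.7940
1/(1 + e^{1.7940}) = 0.1426

0.143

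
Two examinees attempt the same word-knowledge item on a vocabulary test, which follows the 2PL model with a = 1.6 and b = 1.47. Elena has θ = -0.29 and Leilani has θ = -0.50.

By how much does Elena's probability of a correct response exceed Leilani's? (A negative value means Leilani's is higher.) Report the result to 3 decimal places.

P(θ) = 1 / (1 + exp(−a(θ − b)))
P(Elena) = 0.0565  [exponent -2.8160]
P(Leilani) = 0.0410  [exponent -3.1520]
Difference = 0.0565 − 0.0410 = 0.0155

0.015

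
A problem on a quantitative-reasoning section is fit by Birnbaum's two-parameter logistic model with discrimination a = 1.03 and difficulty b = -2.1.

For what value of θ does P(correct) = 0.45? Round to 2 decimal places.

P(θ) = 1 / (1 + exp(−a(θ − b)))
logit = ln(0.4500/0.5500) = -0.2007
θ = b + logit/(a) = -2.1 + (-0.2007)/1.0300 = -2.2948

-2.29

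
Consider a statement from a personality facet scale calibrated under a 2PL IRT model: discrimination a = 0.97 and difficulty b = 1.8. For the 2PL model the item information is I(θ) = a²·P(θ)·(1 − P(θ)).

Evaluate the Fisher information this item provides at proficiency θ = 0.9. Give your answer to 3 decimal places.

P = 1/(1+e^{0.8730}) = 0.2946
P(1−P) = 0.2946 × 0.7054 = 0.2078
I = a² × P(1−P) = 0.97² × 0.2078 = 0.19554

0.196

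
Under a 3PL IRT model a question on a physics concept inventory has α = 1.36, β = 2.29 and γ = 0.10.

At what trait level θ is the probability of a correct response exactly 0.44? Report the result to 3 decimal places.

1.923

P(θ) = γ + (1 − γ) · 1 / (1 + exp(−α(θ − β)))
Remove guessing floor: (0.44 − 0.10)/(1 − 0.10) = 0.3778
logit = ln(0.3778/0.6222) = -0.4990
θ = β + logit/(α) = 2.29 + (-0.4990)/1.3600 = 1.9231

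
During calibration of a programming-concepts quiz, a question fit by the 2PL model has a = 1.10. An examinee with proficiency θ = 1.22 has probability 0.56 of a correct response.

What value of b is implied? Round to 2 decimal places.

1.00

P(θ) = 1 / (1 + exp(−a(θ − b)))
logit(0.56) = ln(0.56/0.44) = 0.2412
b = θ − logit/(a) = 1.22 − 0.2412/1.1000 = 1.0008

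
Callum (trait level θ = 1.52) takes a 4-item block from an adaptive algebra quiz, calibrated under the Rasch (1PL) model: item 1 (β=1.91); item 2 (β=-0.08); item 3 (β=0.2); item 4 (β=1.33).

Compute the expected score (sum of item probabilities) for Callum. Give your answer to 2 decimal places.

P(θ) = 1 / (1 + exp(−(θ − β)))
P_1 = 1/(1+e^{0.3900}) = 0.4037
P_2 = 1/(1+e^{-1.6000}) = 0.8320
P_3 = 1/(1+e^{-1.3200}) = 0.7892
P_4 = 1/(1+e^{-0.1900}) = 0.5474
E[score] = 0.4037 + 0.8320 + 0.7892 + 0.5474 = 2.5723

2.57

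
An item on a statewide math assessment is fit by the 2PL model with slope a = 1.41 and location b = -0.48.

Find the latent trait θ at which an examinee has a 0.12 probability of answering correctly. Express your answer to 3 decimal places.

-1.893

P(θ) = 1 / (1 + exp(−a(θ − b)))
logit = ln(0.1200/0.8800) = -1.9924
θ = b + logit/(a) = -0.48 + (-1.9924)/1.4100 = -1.8931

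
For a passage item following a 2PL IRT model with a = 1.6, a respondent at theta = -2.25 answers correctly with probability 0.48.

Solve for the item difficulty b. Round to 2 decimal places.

-2.20

P(theta) = 1 / (1 + exp(−a(theta − b)))
logit(0.48) = ln(0.48/0.52) = -0.0800
b = theta − logit/(a) = -2.25 − (-0.0800)/1.6000 = -2.2000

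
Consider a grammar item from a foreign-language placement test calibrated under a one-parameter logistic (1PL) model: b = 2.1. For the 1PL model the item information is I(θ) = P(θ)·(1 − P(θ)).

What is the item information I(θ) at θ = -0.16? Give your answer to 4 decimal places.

P = 1/(1+e^{2.2600}) = 0.0945
P(1−P) = 0.0945 × 0.9055 = 0.0856
I = P(1−P) = 0.08556

0.0856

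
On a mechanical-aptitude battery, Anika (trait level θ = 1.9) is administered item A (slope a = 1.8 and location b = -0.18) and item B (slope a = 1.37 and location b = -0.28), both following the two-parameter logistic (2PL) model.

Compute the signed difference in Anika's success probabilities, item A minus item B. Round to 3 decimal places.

P(θ) = 1 / (1 + exp(−a(θ − b)))
P_A = 0.9769
P_B = 0.9520
P_A − P_B = 0.0249

0.025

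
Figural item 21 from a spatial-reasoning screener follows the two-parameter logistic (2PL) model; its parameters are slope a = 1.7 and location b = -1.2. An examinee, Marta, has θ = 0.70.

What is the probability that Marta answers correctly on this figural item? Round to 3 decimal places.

0.962

P(θ) = 1 / (1 + exp(−a(θ − b)))
Exponent: 1.7 × (0.70 − (-1.2)) = 3.2300
1/(1 + e^{-3.2300}) = 0.9619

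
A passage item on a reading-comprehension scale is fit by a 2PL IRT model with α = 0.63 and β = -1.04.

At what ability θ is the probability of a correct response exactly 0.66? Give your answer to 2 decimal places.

0.01

P(θ) = 1 / (1 + exp(−α(θ − β)))
logit = ln(0.6600/0.3400) = 0.6633
θ = β + logit/(α) = -1.04 + 0.6633/0.6300 = 0.0128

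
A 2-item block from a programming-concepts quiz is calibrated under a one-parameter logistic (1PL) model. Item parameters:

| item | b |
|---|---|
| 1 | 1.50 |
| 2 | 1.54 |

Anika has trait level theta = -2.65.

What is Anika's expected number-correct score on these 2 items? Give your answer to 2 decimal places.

P(theta) = 1 / (1 + exp(−(theta − b)))
P_1 = 1/(1+e^{4.1500}) = 0.0155
P_2 = 1/(1+e^{4.1900}) = 0.0149
E[score] = 0.0155 + 0.0149 = 0.0304

0.03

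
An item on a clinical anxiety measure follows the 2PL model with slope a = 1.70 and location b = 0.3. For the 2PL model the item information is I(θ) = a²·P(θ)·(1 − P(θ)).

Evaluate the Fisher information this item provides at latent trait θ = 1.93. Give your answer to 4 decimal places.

0.1602

P = 1/(1+e^{-2.7710}) = 0.9411
P(1−P) = 0.9411 × 0.0589 = 0.0554
I = a² × P(1−P) = 1.70² × 0.0554 = 0.16022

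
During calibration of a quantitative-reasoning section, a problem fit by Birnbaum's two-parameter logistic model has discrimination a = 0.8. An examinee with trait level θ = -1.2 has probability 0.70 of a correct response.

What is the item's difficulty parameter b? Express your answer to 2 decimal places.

-2.26

P(θ) = 1 / (1 + exp(−a(θ − b)))
logit(0.70) = ln(0.70/0.30) = 0.8473
b = θ − logit/(a) = -1.2 − 0.8473/0.8000 = -2.2591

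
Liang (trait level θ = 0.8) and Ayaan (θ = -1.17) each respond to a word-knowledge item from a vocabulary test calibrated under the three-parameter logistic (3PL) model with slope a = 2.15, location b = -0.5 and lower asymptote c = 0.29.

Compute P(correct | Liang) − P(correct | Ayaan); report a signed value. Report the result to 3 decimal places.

0.533

P(θ) = c + (1 − c) · 1 / (1 + exp(−a(θ − b)))
P(Liang) = 0.9591  [exponent 2.7950]
P(Ayaan) = 0.4259  [exponent -1.4405]
Difference = 0.9591 − 0.4259 = 0.5332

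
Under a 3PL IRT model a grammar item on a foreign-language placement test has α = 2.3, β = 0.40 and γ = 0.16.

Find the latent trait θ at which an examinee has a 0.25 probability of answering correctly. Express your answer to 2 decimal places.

-0.52

P(θ) = γ + (1 − γ) · 1 / (1 + exp(−α(θ − β)))
Remove guessing floor: (0.25 − 0.16)/(1 − 0.16) = 0.1071
logit = ln(0.1071/0.8929) = -2.1203
θ = β + logit/(α) = 0.40 + (-2.1203)/2.3000 = -0.5219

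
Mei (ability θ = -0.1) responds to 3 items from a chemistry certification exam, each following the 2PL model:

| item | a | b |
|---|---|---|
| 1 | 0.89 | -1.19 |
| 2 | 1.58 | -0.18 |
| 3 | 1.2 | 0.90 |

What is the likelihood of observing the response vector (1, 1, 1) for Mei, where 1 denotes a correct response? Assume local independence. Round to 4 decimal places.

0.0892

P(θ) = 1 / (1 + exp(−a(θ − b)))
P_1 = 1/(1+e^{-0.9701}) = 0.7251
P_2 = 1/(1+e^{-0.1264}) = 0.5316
P_3 = 1/(1+e^{1.2000}) = 0.2315
L = P_1 × P_2 × P_3 = 0.7251 × 0.5316 × 0.2315 = 0.08922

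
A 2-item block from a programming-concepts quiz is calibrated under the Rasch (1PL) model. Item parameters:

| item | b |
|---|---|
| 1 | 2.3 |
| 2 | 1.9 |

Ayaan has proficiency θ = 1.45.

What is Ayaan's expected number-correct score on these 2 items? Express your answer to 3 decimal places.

P(θ) = 1 / (1 + exp(−(θ − b)))
P_1 = 1/(1+e^{0.8500}) = 0.2994
P_2 = 1/(1+e^{0.4500}) = 0.3894
E[score] = 0.2994 + 0.3894 = 0.6888

0.689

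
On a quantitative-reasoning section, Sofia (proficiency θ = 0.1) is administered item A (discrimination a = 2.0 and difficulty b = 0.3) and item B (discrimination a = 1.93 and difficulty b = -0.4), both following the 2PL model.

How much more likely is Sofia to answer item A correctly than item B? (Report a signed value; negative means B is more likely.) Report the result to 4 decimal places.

P(θ) = 1 / (1 + exp(−a(θ − b)))
P_A = 0.4013
P_B = 0.7241
P_A − P_B = -0.3228

-0.3228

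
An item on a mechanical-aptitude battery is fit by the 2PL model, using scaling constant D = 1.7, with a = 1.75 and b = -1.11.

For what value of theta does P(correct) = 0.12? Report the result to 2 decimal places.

-1.78

P(theta) = 1 / (1 + exp(−D·a(theta − b)))
logit = ln(0.1200/0.8800) = -1.9924
theta = b + logit/(1.7·a) = -1.11 + (-1.9924)/2.9750 = -1.7797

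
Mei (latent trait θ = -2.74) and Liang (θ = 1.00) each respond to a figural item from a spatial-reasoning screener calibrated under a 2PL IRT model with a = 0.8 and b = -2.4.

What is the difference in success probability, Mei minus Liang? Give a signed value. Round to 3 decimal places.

P(θ) = 1 / (1 + exp(−a(θ − b)))
P(Mei) = 0.4324  [exponent -0.2720]
P(Liang) = 0.9382  [exponent 2.7200]
Difference = 0.4324 − 0.9382 = -0.5058

-0.506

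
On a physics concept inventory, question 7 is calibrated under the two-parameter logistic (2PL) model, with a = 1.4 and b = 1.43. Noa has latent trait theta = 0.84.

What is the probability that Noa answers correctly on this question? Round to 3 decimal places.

0.304

P(theta) = 1 / (1 + exp(−a(theta − b)))
Exponent: 1.4 × (0.84 − 1.43) = -0.8260
1/(1 + e^{0.8260}) = 0.3045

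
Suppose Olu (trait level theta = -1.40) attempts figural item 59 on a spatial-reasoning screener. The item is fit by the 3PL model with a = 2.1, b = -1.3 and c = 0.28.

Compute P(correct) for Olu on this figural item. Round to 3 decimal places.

0.602

P(theta) = c + (1 − c) · 1 / (1 + exp(−a(theta − b)))
Exponent: 2.1 × (-1.40 − (-1.3)) = -0.2100
1/(1 + e^{0.2100}) = 0.4477
P = 0.28 + 0.72 × 0.4477 = 0.6023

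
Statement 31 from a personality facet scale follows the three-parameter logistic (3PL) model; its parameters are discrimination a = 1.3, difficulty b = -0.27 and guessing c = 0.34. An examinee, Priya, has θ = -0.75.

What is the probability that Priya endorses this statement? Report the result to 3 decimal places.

P(θ) = c + (1 − c) · 1 / (1 + exp(−a(θ − b)))
Exponent: 1.3 × (-0.75 − (-0.27)) = -0.6240
1/(1 + e^{0.6240}) = 0.3489
P = 0.34 + 0.66 × 0.3489 = 0.5703

0.570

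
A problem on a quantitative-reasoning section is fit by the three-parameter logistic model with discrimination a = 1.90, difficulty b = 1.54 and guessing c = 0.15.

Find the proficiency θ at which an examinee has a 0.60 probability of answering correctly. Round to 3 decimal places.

1.602

P(θ) = c + (1 − c) · 1 / (1 + exp(−a(θ − b)))
Remove guessing floor: (0.60 − 0.15)/(1 − 0.15) = 0.5294
logit = ln(0.5294/0.4706) = 0.1178
θ = b + logit/(a) = 1.54 + 0.1178/1.9000 = 1.6020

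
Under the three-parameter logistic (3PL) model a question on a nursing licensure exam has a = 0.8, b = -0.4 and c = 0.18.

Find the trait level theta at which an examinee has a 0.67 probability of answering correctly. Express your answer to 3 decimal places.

P(theta) = c + (1 − c) · 1 / (1 + exp(−a(theta − b)))
Remove guessing floor: (0.67 − 0.18)/(1 − 0.18) = 0.5976
logit = ln(0.5976/0.4024) = 0.3953
theta = b + logit/(a) = -0.4 + 0.3953/0.8000 = 0.0941

0.094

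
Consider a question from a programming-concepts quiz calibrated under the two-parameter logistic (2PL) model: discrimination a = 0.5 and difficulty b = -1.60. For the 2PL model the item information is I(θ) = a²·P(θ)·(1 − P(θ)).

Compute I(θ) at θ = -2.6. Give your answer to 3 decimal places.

P = 1/(1+e^{0.5000}) = 0.3775
P(1−P) = 0.3775 × 0.6225 = 0.2350
I = a² × P(1−P) = 0.5² × 0.2350 = 0.05875

0.059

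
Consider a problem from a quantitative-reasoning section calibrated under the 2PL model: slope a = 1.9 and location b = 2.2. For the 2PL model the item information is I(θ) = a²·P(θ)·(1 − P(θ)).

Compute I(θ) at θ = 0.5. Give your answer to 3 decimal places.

P = 1/(1+e^{3.2300}) = 0.0381
P(1−P) = 0.0381 × 0.9619 = 0.0366
I = a² × P(1−P) = 1.9² × 0.0366 = 0.13214

0.132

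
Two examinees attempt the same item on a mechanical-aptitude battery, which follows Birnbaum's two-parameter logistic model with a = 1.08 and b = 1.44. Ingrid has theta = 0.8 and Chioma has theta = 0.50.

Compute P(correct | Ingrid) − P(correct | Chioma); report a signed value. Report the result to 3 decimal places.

0.068

P(theta) = 1 / (1 + exp(−a(theta − b)))
P(Ingrid) = 0.3338  [exponent -0.6912]
P(Chioma) = 0.2660  [exponent -1.0152]
Difference = 0.3338 − 0.2660 = 0.0678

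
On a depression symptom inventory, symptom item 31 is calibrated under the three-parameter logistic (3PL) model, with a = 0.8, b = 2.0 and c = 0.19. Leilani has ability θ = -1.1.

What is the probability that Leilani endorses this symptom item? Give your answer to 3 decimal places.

0.253

P(θ) = c + (1 − c) · 1 / (1 + exp(−a(θ − b)))
Exponent: 0.8 × (-1.1 − 2.0) = -2.4800
1/(1 + e^{2.4800}) = 0.0773
P = 0.19 + 0.81 × 0.0773 = 0.2526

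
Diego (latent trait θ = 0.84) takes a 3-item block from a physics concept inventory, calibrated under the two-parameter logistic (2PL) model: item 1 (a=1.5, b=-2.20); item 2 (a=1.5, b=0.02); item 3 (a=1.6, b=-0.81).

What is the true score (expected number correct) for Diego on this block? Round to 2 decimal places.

2.70

P(θ) = 1 / (1 + exp(−a(θ − b)))
P_1 = 1/(1+e^{-4.5600}) = 0.9896
P_2 = 1/(1+e^{-1.2300}) = 0.7738
P_3 = 1/(1+e^{-2.6400}) = 0.9334
E[score] = 0.9896 + 0.7738 + 0.9334 = 2.6969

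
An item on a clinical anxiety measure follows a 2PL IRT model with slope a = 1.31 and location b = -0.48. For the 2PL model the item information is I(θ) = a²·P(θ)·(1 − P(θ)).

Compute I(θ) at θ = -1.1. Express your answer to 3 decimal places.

P = 1/(1+e^{0.8122}) = 0.3074
P(1−P) = 0.3074 × 0.6926 = 0.2129
I = a² × P(1−P) = 1.31² × 0.2129 = 0.36538

0.365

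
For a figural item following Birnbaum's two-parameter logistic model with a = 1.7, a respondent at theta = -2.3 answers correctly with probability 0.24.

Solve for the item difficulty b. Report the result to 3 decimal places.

-1.622

P(theta) = 1 / (1 + exp(−a(theta − b)))
logit(0.24) = ln(0.24/0.76) = -1.1527
b = theta − logit/(a) = -2.3 − (-1.1527)/1.7000 = -1.6220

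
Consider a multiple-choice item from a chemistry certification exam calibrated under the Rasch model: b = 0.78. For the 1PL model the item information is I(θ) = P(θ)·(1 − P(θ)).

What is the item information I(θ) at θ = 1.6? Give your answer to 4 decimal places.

P = 1/(1+e^{-0.8200}) = 0.6942
P(1−P) = 0.6942 × 0.3058 = 0.2123
I = P(1−P) = 0.21227

0.2123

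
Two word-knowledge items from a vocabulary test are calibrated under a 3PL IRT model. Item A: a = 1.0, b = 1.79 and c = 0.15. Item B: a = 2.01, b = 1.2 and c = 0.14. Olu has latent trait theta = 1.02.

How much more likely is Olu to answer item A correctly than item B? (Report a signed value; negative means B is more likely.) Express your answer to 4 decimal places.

-0.0740

P(theta) = c + (1 − c) · 1 / (1 + exp(−a(theta − b)))
P_A = 0.4190
P_B = 0.4931
P_A − P_B = -0.0740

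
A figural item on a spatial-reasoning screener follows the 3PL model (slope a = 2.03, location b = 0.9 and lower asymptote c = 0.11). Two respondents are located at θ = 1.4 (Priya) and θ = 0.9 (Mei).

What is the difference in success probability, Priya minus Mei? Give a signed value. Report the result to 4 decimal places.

0.2083

P(θ) = c + (1 − c) · 1 / (1 + exp(−a(θ − b)))
P(Priya) = 0.7633  [exponent 1.0150]
P(Mei) = 0.5550  [exponent 0.0000]
Difference = 0.7633 − 0.5550 = 0.2083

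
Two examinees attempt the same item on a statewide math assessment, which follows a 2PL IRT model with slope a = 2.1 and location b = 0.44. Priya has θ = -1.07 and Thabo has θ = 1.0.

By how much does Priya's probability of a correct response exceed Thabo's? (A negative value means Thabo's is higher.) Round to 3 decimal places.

-0.724

P(θ) = 1 / (1 + exp(−a(θ − b)))
P(Priya) = 0.0403  [exponent -3.1710]
P(Thabo) = 0.7642  [exponent 1.1760]
Difference = 0.0403 − 0.7642 = -0.7240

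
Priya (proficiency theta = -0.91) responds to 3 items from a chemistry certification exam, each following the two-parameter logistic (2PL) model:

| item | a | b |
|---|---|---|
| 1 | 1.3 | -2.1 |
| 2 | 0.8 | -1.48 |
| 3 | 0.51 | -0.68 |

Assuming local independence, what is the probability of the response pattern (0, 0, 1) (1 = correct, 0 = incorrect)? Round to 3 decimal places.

P(theta) = 1 / (1 + exp(−a(theta − b)))
P_1 = 1/(1+e^{-1.5470}) = 0.8245
P_2 = 1/(1+e^{-0.4560}) = 0.6121
P_3 = 1/(1+e^{0.1173}) = 0.4707
L = (1−P_1) × (1−P_2) × P_3 = 0.1755 × 0.3879 × 0.4707 = 0.03205

0.032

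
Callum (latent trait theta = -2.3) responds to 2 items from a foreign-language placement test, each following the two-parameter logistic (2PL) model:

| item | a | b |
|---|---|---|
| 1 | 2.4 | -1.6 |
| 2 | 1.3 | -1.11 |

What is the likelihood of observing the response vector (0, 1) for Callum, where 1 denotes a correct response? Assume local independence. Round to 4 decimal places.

P(theta) = 1 / (1 + exp(−a(theta − b)))
P_1 = 1/(1+e^{1.6800}) = 0.1571
P_2 = 1/(1+e^{1.5470}) = 0.1755
L = (1−P_1) × P_2 = 0.8429 × 0.1755 = 0.14795

0.1479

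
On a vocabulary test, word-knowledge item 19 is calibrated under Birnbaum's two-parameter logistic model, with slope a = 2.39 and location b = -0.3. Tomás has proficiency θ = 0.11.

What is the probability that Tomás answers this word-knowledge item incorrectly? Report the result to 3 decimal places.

P(θ) = 1 / (1 + exp(−a(θ − b)))
Exponent: 2.39 × (0.11 − (-0.3)) = 0.9799
1/(1 + e^{-0.9799}) = 0.7271
P(incorrect) = 1 − 0.7271 = 0.2729

0.273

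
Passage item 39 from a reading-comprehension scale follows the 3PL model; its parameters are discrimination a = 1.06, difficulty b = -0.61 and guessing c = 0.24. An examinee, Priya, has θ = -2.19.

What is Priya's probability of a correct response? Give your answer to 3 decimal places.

P(θ) = c + (1 − c) · 1 / (1 + exp(−a(θ − b)))
Exponent: 1.06 × (-2.19 − (-0.61)) = -1.6748
1/(1 + e^{1.6748}) = 0.1578
P = 0.24 + 0.76 × 0.1578 = 0.3599

0.360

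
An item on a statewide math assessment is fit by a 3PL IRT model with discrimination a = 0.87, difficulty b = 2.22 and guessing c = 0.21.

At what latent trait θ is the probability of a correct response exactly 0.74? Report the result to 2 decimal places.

3.04

P(θ) = c + (1 − c) · 1 / (1 + exp(−a(θ − b)))
Remove guessing floor: (0.74 − 0.21)/(1 − 0.21) = 0.6709
logit = ln(0.6709/0.3291) = 0.7122
θ = b + logit/(a) = 2.22 + 0.7122/0.8700 = 3.0386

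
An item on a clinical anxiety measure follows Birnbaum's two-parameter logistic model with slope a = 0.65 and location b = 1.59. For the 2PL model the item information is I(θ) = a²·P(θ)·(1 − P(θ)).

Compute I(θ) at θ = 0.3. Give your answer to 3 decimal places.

P = 1/(1+e^{0.8385}) = 0.3019
P(1−P) = 0.3019 × 0.6981 = 0.2107
I = a² × P(1−P) = 0.65² × 0.2107 = 0.08904

0.089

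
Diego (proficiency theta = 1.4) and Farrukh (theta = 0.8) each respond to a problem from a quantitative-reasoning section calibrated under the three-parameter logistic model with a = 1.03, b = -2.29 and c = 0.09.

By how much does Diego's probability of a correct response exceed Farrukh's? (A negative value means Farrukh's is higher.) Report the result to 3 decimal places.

P(theta) = c + (1 − c) · 1 / (1 + exp(−a(theta − b)))
P(Diego) = 0.9801  [exponent 3.8007]
P(Farrukh) = 0.9638  [exponent 3.1827]
Difference = 0.9801 − 0.9638 = 0.0163

0.016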